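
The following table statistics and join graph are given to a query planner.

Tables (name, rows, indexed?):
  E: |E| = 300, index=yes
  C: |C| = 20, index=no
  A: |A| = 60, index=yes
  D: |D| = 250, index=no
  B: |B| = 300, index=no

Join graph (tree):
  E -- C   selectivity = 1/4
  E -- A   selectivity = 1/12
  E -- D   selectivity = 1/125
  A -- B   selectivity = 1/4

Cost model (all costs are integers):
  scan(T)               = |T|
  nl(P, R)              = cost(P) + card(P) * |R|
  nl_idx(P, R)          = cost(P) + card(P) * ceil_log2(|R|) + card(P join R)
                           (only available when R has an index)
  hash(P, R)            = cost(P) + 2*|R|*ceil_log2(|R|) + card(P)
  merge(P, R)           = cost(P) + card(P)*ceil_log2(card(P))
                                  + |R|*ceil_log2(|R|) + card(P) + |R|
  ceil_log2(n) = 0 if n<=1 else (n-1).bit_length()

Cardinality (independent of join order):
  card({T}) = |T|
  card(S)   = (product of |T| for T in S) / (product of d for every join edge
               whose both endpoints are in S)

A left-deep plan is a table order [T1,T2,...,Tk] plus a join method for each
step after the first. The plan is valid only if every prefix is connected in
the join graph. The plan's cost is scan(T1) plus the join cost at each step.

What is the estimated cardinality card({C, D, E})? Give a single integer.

3000

Tables in S: C(20), D(250), E(300)
Edges inside S: E-C(d=4), E-D(d=125)
numerator = 20 * 250 * 300 = 1500000
denominator = 4 * 125 = 500
card(S) = 1500000 / 500 = 3000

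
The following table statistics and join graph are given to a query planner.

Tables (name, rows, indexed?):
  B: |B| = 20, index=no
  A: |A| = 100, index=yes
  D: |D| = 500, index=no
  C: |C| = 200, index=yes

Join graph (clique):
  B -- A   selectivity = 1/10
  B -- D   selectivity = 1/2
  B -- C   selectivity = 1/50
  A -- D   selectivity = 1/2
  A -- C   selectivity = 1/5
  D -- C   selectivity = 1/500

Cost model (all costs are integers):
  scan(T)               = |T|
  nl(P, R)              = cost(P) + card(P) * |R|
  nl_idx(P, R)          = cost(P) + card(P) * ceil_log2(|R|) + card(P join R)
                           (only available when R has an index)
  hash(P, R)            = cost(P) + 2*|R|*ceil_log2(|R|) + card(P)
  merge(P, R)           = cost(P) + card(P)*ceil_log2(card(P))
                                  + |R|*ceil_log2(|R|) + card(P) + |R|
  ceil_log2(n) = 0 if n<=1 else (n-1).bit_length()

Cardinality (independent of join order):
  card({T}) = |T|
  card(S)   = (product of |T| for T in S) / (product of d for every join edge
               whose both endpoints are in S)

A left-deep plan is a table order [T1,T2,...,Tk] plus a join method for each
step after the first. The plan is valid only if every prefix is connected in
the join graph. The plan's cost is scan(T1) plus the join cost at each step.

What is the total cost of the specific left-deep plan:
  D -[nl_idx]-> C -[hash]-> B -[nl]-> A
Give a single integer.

9100

step 1: scan D: cost=500, card=500
step 2: join C via nl_idx
    card(P join C) = 500*200/(500) = 200
    cost = 500 + 500*8 + 200 = 4700
step 3: join B via hash
    card(P join B) = 200*20/(2*50) = 40
    cost = 4700 + 2*20*5 + 200 = 5100
step 4: join A via nl
    card(P join A) = 40*100/(10*2*5) = 40
    cost = 5100 + 40*100 = 9100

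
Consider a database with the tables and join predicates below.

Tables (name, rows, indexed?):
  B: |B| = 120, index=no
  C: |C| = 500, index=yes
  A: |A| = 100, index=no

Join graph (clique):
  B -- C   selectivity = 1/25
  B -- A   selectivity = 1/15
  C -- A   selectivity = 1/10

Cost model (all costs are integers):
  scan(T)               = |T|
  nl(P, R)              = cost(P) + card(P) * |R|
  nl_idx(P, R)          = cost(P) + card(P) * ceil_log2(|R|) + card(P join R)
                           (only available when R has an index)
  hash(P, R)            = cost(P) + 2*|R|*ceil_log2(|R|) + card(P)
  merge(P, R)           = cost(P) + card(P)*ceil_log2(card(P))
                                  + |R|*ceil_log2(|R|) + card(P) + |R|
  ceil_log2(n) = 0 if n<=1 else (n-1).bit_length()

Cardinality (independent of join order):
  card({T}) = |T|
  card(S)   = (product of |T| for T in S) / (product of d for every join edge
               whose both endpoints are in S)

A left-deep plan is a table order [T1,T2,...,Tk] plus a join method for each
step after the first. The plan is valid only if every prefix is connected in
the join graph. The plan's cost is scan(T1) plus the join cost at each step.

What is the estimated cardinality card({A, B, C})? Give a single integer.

1600

Tables in S: A(100), B(120), C(500)
Edges inside S: B-C(d=25), B-A(d=15), C-A(d=10)
numerator = 100 * 120 * 500 = 6000000
denominator = 25 * 15 * 10 = 3750
card(S) = 6000000 / 3750 = 1600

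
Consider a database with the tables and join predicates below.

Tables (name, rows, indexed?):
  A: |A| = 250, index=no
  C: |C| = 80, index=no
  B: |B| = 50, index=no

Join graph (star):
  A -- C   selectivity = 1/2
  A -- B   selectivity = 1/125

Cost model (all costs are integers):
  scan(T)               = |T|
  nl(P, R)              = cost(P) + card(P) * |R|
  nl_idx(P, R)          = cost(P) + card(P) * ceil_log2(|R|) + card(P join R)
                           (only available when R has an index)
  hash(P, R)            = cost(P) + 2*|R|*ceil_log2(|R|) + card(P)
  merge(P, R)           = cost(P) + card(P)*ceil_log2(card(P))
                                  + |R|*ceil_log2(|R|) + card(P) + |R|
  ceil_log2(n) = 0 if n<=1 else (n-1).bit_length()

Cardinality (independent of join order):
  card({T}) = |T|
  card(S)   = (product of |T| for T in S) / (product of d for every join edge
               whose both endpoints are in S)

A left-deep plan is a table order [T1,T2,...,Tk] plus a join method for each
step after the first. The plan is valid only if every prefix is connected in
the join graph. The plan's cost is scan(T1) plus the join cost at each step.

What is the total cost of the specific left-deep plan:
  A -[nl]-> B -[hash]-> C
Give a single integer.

13970

step 1: scan A: cost=250, card=250
step 2: join B via nl
    card(P join B) = 250*50/(125) = 100
    cost = 250 + 250*50 = 12750
step 3: join C via hash
    card(P join C) = 100*80/(2) = 4000
    cost = 12750 + 2*80*7 + 100 = 13970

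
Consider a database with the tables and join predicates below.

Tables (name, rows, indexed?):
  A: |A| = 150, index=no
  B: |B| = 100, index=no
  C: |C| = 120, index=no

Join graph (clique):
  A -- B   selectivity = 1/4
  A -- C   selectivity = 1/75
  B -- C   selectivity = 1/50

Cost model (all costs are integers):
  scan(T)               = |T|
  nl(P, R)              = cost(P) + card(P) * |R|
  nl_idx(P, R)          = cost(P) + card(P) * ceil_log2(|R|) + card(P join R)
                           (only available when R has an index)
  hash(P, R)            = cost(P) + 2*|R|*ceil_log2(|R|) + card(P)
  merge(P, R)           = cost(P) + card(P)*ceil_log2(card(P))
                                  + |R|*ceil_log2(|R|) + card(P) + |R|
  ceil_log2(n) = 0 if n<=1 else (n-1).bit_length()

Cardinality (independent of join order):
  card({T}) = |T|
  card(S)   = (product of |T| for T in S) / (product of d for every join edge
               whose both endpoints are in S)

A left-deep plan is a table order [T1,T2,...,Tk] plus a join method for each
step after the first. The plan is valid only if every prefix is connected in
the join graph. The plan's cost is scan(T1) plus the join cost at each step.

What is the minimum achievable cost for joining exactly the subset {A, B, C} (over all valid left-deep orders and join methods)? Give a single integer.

3620

Selinger DP over subsets of {A,B,C}:
  {A}: scan cost=150, card=150
  {B}: scan cost=100, card=100
  {C}: scan cost=120, card=120
  {AB}: card=3750; try (B,hash)→1700, (A,merge)→2250, (B,merge)→2300, (A,hash)→2600, (A,nl)→15100, (B,nl)→15150; best=1700 via (B,hash)
  {AC}: card=240; try (C,hash)→1980, (A,merge)→2430, (C,merge)→2460, (A,hash)→2640, (A,nl)→18120, (C,nl)→18150; best=1980 via (C,hash)
  {BC}: card=240; try (B,hash)→1640, (C,merge)→1860, (C,hash)→1880, (B,merge)→1880, (C,nl)→12100, (B,nl)→12120; best=1640 via (B,hash)
  {ABC}: card=120; try (B,hash)→3620, (A,hash)→4280, (B,merge)→4940, (A,merge)→5150, (C,hash)→7130, (B,nl)→25980 …(+3); best=3620 via (B,hash)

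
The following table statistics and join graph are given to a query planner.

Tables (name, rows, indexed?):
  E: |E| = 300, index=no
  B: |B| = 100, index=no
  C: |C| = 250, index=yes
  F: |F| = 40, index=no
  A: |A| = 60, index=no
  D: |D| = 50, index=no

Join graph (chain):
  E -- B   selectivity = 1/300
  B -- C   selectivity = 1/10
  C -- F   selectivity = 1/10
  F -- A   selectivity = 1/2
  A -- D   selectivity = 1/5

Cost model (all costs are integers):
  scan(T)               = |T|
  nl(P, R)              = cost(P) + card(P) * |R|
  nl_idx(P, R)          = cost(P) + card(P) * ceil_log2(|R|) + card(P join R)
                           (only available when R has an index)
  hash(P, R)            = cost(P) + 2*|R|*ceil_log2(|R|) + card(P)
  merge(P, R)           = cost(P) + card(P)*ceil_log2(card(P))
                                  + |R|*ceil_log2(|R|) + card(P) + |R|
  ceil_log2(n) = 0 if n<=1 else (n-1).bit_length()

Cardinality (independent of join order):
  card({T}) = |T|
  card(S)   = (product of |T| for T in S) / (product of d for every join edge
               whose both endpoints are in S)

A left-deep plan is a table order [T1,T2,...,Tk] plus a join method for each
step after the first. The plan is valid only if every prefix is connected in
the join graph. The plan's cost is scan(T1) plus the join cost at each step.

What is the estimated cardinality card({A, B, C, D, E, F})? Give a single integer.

Tables in S: A(60), B(100), C(250), D(50), E(300), F(40)
Edges inside S: E-B(d=300), B-C(d=10), C-F(d=10), F-A(d=2), A-D(d=5)
numerator = 60 * 100 * 250 * 50 * 300 * 40 = 900000000000
denominator = 300 * 10 * 10 * 2 * 5 = 300000
card(S) = 900000000000 / 300000 = 3000000

3000000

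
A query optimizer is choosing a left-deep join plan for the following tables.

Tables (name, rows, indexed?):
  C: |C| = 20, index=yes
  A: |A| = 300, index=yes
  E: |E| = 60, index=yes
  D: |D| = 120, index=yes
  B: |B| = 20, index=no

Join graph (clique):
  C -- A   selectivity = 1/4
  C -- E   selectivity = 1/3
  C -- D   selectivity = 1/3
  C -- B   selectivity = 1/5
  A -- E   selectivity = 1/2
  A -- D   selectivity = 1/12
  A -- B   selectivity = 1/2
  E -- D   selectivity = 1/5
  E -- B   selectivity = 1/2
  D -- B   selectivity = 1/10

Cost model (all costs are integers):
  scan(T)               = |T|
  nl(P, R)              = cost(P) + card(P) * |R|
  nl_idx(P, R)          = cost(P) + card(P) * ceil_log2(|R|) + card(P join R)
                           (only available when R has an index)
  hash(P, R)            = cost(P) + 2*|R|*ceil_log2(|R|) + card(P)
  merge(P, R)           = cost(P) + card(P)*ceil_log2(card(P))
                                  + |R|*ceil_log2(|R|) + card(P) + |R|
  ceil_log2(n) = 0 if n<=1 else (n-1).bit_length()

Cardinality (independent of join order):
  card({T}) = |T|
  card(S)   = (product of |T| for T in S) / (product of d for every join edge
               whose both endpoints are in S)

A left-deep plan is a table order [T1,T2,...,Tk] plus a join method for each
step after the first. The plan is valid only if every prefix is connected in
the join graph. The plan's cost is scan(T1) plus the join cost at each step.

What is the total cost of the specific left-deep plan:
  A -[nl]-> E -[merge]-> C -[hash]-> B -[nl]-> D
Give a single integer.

1968620

step 1: scan A: cost=300, card=300
step 2: join E via nl
    card(P join E) = 300*60/(2) = 9000
    cost = 300 + 300*60 = 18300
step 3: join C via merge
    card(P join C) = 9000*20/(4*3) = 15000
    cost = 18300 + 9000*14 + 20*5 + 9000 + 20 = 153420
step 4: join B via hash
    card(P join B) = 15000*20/(5*2*2) = 15000
    cost = 153420 + 2*20*5 + 15000 = 168620
step 5: join D via nl
    card(P join D) = 15000*120/(3*12*5*10) = 1000
    cost = 168620 + 15000*120 = 1968620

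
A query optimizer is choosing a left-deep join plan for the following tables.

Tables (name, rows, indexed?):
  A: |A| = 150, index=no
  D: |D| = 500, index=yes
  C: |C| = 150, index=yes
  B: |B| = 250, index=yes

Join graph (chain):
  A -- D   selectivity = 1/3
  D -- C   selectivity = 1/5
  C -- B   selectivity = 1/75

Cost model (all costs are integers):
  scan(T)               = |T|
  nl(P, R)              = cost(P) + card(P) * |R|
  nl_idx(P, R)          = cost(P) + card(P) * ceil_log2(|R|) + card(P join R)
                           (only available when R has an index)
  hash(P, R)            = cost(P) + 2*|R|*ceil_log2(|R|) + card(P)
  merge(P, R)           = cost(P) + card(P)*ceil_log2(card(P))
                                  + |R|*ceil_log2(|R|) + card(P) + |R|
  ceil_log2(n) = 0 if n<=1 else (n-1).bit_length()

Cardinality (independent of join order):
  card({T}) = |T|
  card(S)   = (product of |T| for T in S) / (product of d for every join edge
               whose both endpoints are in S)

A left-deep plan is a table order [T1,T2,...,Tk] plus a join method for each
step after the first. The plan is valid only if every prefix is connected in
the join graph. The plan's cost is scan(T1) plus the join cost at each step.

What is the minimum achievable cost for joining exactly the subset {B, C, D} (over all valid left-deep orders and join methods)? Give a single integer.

11350

Selinger DP over subsets of {B,C,D}:
  {D}: scan cost=500, card=500
  {C}: scan cost=150, card=150
  {B}: scan cost=250, card=250
  {CD}: card=15000; try (C,hash)→3400, (D,merge)→6500, (C,merge)→6850, (D,hash)→9300, (D,nl_idx)→16500, (C,nl_idx)→19500 …(+2); best=3400 via (C,hash)
  {BC}: card=500; try (B,nl_idx)→1850, (C,nl_idx)→2750, (C,hash)→2900, (B,merge)→3750, (C,merge)→3850, (B,hash)→4300 …(+2); best=1850 via (B,nl_idx)
  {BCD}: card=50000; try (D,hash)→11350, (D,merge)→11850, (B,hash)→22400, (D,nl_idx)→56350, (B,nl_idx)→173400, (B,merge)→230650 …(+2); best=11350 via (D,hash)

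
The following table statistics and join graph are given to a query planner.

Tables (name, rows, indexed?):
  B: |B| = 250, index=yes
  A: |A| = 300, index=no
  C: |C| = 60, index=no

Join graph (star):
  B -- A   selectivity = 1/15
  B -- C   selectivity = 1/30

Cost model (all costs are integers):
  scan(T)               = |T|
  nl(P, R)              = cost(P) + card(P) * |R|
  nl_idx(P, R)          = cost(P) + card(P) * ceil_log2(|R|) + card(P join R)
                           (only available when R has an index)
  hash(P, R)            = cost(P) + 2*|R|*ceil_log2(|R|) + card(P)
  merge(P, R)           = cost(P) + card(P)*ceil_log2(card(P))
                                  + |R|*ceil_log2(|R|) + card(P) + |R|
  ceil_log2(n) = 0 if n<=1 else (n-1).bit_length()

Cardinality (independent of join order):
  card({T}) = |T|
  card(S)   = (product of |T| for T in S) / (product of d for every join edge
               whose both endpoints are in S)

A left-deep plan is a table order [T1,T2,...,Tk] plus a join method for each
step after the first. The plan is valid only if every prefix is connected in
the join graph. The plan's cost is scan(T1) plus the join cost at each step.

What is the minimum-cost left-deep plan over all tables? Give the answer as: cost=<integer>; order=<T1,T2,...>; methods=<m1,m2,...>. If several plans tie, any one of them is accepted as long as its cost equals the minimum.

Selinger DP (subsets sized 1..n):
  {B}: scan cost=250, card=250
  {A}: scan cost=300, card=300
  {C}: scan cost=60, card=60
  {AB}: card=5000; try (B,hash)→4600, (A,merge)→5500, (B,merge)→5550, (A,hash)→5900, (B,nl_idx)→7700, (A,nl)→75250 …(+1); best=4600 via (B,hash)
  {BC}: card=500; try (B,nl_idx)→1040, (C,hash)→1220, (B,merge)→2730, (C,merge)→2920, (B,hash)→4120, (B,nl)→15060 …(+1); best=1040 via (B,nl_idx)
  {ABC}: card=10000; try (A,hash)→6940, (A,merge)→9040, (C,hash)→10320, (C,merge)→75020, (A,nl)→151040, (C,nl)→304600; best=6940 via (A,hash)

cost=6940; order=C,B,A; methods=nl_idx,hash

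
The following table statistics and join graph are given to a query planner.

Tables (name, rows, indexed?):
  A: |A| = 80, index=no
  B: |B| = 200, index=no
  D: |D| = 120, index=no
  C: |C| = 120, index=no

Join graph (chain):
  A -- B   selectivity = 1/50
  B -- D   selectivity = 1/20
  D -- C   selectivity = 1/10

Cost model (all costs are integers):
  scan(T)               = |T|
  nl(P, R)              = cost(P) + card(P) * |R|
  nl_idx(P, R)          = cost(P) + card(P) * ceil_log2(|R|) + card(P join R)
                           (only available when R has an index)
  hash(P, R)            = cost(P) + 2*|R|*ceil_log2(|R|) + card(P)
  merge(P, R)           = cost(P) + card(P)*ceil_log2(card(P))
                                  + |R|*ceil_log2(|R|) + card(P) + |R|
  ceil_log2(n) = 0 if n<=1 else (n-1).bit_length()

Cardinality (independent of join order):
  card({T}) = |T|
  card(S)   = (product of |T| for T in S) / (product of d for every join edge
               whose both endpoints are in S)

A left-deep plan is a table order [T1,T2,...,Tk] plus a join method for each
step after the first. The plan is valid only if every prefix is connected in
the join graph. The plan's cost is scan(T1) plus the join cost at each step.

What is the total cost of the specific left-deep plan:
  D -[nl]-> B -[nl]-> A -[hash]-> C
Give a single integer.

step 1: scan D: cost=120, card=120
step 2: join B via nl
    card(P join B) = 120*200/(20) = 1200
    cost = 120 + 120*200 = 24120
step 3: join A via nl
    card(P join A) = 1200*80/(50) = 1920
    cost = 24120 + 1200*80 = 120120
step 4: join C via hash
    card(P join C) = 1920*120/(10) = 23040
    cost = 120120 + 2*120*7 + 1920 = 123720

123720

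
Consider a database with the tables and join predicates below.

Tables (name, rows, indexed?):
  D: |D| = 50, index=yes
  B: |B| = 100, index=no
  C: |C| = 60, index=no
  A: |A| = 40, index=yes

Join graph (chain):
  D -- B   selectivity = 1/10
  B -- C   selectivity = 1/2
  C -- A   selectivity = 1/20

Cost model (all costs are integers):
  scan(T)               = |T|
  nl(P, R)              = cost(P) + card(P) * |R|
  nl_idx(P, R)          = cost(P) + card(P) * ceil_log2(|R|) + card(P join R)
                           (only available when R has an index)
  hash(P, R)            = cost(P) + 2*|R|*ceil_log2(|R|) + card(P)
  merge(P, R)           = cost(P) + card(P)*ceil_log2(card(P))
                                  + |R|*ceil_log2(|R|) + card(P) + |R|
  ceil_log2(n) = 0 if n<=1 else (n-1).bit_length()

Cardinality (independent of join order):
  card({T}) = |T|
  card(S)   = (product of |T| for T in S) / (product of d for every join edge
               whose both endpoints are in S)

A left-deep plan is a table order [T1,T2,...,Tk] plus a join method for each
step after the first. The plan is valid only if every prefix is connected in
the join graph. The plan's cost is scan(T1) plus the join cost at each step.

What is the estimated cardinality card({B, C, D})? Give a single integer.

15000

Tables in S: B(100), C(60), D(50)
Edges inside S: D-B(d=10), B-C(d=2)
numerator = 100 * 60 * 50 = 300000
denominator = 10 * 2 = 20
card(S) = 300000 / 20 = 15000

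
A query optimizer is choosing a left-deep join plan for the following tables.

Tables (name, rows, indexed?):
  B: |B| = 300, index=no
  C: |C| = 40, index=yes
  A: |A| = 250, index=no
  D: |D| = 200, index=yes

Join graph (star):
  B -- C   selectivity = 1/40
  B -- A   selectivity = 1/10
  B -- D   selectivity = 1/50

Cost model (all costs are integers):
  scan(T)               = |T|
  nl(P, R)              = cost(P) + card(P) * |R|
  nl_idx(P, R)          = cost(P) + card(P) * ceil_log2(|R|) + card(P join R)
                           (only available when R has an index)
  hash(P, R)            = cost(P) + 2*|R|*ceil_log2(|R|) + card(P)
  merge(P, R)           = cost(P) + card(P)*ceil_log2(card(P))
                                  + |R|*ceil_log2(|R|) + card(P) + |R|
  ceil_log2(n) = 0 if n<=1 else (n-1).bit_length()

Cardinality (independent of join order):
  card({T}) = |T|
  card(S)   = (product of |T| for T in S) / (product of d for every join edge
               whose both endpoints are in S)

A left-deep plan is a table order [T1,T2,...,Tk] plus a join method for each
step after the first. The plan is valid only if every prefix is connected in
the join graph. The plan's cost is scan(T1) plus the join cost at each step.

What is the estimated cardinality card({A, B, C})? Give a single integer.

7500

Tables in S: A(250), B(300), C(40)
Edges inside S: B-C(d=40), B-A(d=10)
numerator = 250 * 300 * 40 = 3000000
denominator = 40 * 10 = 400
card(S) = 3000000 / 400 = 7500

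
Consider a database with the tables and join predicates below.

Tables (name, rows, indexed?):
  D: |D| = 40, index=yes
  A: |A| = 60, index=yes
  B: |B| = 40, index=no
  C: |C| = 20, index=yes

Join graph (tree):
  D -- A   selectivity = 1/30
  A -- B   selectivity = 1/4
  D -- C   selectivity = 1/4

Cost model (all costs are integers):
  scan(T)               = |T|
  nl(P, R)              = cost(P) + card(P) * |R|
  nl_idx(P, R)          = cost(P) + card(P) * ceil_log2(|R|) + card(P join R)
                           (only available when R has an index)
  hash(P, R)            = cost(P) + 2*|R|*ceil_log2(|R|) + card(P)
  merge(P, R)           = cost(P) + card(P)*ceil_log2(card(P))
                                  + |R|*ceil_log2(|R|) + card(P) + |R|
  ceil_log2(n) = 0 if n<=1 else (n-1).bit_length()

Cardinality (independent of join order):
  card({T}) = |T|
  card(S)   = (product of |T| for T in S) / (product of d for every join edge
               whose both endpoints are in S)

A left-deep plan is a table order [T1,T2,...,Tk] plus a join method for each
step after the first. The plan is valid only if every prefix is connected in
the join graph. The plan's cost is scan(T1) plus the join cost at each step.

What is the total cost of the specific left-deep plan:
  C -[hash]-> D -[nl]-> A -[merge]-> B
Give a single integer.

16800

step 1: scan C: cost=20, card=20
step 2: join D via hash
    card(P join D) = 20*40/(4) = 200
    cost = 20 + 2*40*6 + 20 = 520
step 3: join A via nl
    card(P join A) = 200*60/(30) = 400
    cost = 520 + 200*60 = 12520
step 4: join B via merge
    card(P join B) = 400*40/(4) = 4000
    cost = 12520 + 400*9 + 40*6 + 400 + 40 = 16800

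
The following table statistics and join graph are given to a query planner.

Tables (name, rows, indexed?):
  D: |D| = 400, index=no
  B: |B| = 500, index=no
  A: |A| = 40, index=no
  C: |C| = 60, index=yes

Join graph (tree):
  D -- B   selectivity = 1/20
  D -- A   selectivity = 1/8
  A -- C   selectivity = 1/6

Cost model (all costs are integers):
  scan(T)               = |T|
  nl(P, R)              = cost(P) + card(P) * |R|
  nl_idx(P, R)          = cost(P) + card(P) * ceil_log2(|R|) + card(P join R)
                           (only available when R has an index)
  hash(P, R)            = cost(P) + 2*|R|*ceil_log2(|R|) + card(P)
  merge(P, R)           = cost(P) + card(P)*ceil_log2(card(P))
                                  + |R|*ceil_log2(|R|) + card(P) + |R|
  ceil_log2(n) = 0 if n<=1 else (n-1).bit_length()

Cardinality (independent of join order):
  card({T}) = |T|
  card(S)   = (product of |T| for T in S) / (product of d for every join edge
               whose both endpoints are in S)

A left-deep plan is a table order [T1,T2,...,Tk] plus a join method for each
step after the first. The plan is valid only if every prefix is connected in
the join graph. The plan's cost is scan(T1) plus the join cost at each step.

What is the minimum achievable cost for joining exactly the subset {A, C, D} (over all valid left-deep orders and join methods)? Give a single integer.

4000

Selinger DP over subsets of {A,C,D}:
  {D}: scan cost=400, card=400
  {A}: scan cost=40, card=40
  {C}: scan cost=60, card=60
  {AD}: card=2000; try (A,hash)→1280, (D,merge)→4320, (A,merge)→4680, (D,hash)→7280, (D,nl)→16040, (A,nl)→16400; best=1280 via (A,hash)
  {AC}: card=400; try (A,hash)→600, (C,nl_idx)→680, (C,merge)→740, (A,merge)→760, (C,hash)→800, (C,nl)→2440 …(+1); best=600 via (A,hash)
  {ACD}: card=20000; try (C,hash)→4000, (D,hash)→8200, (D,merge)→8600, (C,merge)→25700, (C,nl_idx)→33280, (C,nl)→121280 …(+1); best=4000 via (C,hash)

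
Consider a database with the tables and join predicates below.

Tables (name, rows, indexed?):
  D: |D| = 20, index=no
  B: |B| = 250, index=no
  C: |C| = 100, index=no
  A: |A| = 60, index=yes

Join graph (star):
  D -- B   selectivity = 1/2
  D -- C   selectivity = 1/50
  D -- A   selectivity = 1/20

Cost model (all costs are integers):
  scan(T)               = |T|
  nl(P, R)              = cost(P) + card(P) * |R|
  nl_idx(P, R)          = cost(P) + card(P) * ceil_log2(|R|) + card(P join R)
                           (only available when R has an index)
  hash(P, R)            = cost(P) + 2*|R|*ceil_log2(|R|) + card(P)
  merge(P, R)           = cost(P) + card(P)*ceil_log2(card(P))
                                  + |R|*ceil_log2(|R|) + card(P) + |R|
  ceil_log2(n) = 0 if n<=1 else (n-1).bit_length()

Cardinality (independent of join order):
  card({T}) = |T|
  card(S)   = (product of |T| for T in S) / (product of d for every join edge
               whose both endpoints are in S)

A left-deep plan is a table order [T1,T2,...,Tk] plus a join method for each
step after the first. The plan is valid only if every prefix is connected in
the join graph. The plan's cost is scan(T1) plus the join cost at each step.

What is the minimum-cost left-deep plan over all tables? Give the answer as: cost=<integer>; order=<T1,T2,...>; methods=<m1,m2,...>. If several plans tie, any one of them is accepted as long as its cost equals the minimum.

cost=3970; order=C,D,A,B; methods=hash,nl_idx,merge

Selinger DP (subsets sized 1..n):
  {D}: scan cost=20, card=20
  {B}: scan cost=250, card=250
  {C}: scan cost=100, card=100
  {A}: scan cost=60, card=60
  {BD}: card=2500; try (D,hash)→700, (B,merge)→2390, (D,merge)→2620, (B,hash)→4040, (B,nl)→5020, (D,nl)→5250; best=700 via (D,hash)
  {CD}: card=40; try (D,hash)→400, (C,merge)→940, (D,merge)→1020, (C,hash)→1440, (C,nl)→2020, (D,nl)→2100; best=400 via (D,hash)
  {AD}: card=60; try (A,nl_idx)→200, (D,hash)→320, (A,merge)→560, (D,merge)→600, (A,hash)→760, (A,nl)→1220 …(+1); best=200 via (A,nl_idx)
  {BCD}: card=5000; try (B,merge)→2930, (B,hash)→4440, (C,hash)→4600, (B,nl)→10400, (C,merge)→34000, (C,nl)→250700; best=2930 via (B,merge)
  {ABD}: card=7500; try (B,merge)→2870, (A,hash)→3920, (B,hash)→4260, (B,nl)→15200, (A,nl_idx)→23200, (A,merge)→33620 …(+1); best=2870 via (B,merge)
  {ACD}: card=120; try (A,nl_idx)→760, (A,merge)→1100, (A,hash)→1160, (C,merge)→1420, (C,hash)→1660, (A,nl)→2800 …(+1); best=760 via (A,nl_idx)
  {ABCD}: card=15000; try (B,merge)→3970, (B,hash)→4880, (A,hash)→8650, (C,hash)→11770, (B,nl)→30760, (A,nl_idx)→47930 …(+4); best=3970 via (B,merge)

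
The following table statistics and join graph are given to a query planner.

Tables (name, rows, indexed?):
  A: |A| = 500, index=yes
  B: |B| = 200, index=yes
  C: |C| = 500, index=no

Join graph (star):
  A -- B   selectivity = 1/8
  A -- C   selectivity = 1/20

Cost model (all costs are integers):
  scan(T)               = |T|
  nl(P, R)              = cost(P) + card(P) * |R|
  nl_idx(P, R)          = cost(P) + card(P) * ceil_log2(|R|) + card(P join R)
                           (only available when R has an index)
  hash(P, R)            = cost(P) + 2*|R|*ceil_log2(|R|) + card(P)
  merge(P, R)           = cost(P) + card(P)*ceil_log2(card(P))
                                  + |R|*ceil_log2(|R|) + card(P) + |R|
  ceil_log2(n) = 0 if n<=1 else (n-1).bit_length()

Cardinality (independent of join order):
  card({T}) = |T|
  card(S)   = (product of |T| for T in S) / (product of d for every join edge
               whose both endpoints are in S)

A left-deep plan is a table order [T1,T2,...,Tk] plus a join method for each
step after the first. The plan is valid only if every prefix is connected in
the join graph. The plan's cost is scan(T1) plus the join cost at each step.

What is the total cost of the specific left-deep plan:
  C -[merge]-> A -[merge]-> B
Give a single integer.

step 1: scan C: cost=500, card=500
step 2: join A via merge
    card(P join A) = 500*500/(20) = 12500
    cost = 500 + 500*9 + 500*9 + 500 + 500 = 10500
step 3: join B via merge
    card(P join B) = 12500*200/(8) = 312500
    cost = 10500 + 12500*14 + 200*8 + 12500 + 200 = 199800

199800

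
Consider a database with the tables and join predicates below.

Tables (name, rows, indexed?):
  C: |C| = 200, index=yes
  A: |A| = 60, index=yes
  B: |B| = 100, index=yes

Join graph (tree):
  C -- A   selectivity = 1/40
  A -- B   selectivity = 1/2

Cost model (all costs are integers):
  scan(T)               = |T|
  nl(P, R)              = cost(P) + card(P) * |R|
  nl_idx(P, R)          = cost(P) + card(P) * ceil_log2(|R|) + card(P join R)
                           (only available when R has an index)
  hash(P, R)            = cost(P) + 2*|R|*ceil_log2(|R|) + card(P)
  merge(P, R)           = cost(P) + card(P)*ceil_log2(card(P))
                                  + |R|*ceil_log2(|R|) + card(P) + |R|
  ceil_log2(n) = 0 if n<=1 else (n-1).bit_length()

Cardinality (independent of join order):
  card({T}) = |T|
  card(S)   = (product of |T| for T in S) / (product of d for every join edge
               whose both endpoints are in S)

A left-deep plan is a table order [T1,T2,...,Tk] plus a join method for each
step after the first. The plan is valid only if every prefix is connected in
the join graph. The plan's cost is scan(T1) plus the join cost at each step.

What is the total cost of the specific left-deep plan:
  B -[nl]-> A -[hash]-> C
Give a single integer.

step 1: scan B: cost=100, card=100
step 2: join A via nl
    card(P join A) = 100*60/(2) = 3000
    cost = 100 + 100*60 = 6100
step 3: join C via hash
    card(P join C) = 3000*200/(40) = 15000
    cost = 6100 + 2*200*8 + 3000 = 12300

12300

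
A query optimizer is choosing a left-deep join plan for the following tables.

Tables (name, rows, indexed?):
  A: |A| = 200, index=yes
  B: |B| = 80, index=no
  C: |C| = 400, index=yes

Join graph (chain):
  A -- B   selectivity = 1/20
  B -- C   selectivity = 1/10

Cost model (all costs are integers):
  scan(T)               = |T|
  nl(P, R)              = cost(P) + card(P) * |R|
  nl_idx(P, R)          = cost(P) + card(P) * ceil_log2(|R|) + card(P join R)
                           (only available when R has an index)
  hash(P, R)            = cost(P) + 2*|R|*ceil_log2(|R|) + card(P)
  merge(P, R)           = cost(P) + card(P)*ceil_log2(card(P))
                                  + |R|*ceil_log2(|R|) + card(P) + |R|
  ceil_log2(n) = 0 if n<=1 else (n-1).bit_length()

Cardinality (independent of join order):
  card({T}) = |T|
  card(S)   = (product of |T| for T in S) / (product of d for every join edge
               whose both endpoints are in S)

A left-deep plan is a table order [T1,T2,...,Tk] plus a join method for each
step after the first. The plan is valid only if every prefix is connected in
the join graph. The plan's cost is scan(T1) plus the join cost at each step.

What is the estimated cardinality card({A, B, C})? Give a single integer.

32000

Tables in S: A(200), B(80), C(400)
Edges inside S: A-B(d=20), B-C(d=10)
numerator = 200 * 80 * 400 = 6400000
denominator = 20 * 10 = 200
card(S) = 6400000 / 200 = 32000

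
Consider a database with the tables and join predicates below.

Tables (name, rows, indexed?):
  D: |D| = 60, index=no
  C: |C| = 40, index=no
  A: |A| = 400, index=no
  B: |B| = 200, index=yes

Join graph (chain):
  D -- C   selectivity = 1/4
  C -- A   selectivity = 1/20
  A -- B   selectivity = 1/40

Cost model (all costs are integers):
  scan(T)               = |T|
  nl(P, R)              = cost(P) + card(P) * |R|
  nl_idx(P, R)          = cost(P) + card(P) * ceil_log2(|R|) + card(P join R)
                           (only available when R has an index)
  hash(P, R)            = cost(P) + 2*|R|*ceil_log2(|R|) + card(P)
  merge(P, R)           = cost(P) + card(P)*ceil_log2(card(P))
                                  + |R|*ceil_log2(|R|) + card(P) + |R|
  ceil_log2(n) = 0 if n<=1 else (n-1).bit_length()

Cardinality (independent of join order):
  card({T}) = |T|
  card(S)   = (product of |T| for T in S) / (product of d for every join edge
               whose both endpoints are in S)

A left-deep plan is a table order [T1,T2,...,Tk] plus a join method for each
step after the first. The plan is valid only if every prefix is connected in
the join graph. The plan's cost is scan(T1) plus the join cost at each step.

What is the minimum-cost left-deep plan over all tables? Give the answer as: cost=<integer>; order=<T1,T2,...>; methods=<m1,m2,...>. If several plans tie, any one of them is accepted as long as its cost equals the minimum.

cost=10000; order=A,C,B,D; methods=hash,hash,hash

Selinger DP (subsets sized 1..n):
  {D}: scan cost=60, card=60
  {C}: scan cost=40, card=40
  {A}: scan cost=400, card=400
  {B}: scan cost=200, card=200
  {CD}: card=600; try (C,hash)→600, (D,merge)→740, (C,merge)→760, (D,hash)→800, (D,nl)→2440, (C,nl)→2460; best=600 via (C,hash)
  {AC}: card=800; try (C,hash)→1280, (A,merge)→4320, (C,merge)→4680, (A,hash)→7280, (A,nl)→16040, (C,nl)→16400; best=1280 via (C,hash)
  {AB}: card=2000; try (B,hash)→4000, (B,nl_idx)→5600, (A,merge)→6000, (B,merge)→6200, (A,hash)→7600, (A,nl)→80200 …(+1); best=4000 via (B,hash)
  {ACD}: card=12000; try (D,hash)→2800, (A,hash)→8400, (D,merge)→10500, (A,merge)→11200, (D,nl)→49280, (A,nl)→240600; best=2800 via (D,hash)
  {ABC}: card=4000; try (B,hash)→5280, (C,hash)→6480, (B,nl_idx)→11680, (B,merge)→11880, (C,merge)→28280, (C,nl)→84000 …(+1); best=5280 via (B,hash)
  {ABCD}: card=60000; try (D,hash)→10000, (B,hash)→18000, (D,merge)→57700, (B,nl_idx)→158800, (B,merge)→184600, (D,nl)→245280 …(+1); best=10000 via (D,hash)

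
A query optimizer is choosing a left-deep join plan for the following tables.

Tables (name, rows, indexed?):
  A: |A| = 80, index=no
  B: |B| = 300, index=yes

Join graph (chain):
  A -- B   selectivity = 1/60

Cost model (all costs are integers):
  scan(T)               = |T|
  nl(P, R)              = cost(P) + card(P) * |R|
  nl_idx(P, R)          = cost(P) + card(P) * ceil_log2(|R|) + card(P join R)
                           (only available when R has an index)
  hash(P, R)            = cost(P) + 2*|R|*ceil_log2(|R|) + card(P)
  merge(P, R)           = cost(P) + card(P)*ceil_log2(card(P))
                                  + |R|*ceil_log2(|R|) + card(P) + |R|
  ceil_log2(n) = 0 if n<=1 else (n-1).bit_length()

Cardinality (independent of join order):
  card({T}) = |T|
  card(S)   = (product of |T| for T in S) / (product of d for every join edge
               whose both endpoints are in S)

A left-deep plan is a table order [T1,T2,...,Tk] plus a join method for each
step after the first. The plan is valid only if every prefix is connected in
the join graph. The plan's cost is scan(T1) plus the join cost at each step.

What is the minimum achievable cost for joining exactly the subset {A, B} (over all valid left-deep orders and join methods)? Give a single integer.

Selinger DP over subsets of {A,B}:
  {A}: scan cost=80, card=80
  {B}: scan cost=300, card=300
  {AB}: card=400; try (B,nl_idx)→1200, (A,hash)→1720, (B,merge)→3720, (A,merge)→3940, (B,hash)→5560, (B,nl)→24080 …(+1); best=1200 via (B,nl_idx)

1200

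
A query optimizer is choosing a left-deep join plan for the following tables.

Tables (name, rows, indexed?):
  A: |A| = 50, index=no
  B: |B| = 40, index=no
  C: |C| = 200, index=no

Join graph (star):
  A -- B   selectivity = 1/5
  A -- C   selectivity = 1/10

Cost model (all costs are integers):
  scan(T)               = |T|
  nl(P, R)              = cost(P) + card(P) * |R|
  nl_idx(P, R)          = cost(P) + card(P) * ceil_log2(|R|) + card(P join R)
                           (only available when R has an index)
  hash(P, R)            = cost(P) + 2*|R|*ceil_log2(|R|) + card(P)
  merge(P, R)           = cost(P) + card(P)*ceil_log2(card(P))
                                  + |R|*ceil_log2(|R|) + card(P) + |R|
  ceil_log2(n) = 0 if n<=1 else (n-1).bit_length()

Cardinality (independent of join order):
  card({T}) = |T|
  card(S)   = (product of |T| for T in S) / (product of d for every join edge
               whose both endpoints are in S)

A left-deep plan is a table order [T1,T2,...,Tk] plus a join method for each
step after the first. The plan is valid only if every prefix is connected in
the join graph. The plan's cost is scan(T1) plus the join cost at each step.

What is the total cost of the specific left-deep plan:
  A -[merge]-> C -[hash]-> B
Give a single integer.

step 1: scan A: cost=50, card=50
step 2: join C via merge
    card(P join C) = 50*200/(10) = 1000
    cost = 50 + 50*6 + 200*8 + 50 + 200 = 2200
step 3: join B via hash
    card(P join B) = 1000*40/(5) = 8000
    cost = 2200 + 2*40*6 + 1000 = 3680

3680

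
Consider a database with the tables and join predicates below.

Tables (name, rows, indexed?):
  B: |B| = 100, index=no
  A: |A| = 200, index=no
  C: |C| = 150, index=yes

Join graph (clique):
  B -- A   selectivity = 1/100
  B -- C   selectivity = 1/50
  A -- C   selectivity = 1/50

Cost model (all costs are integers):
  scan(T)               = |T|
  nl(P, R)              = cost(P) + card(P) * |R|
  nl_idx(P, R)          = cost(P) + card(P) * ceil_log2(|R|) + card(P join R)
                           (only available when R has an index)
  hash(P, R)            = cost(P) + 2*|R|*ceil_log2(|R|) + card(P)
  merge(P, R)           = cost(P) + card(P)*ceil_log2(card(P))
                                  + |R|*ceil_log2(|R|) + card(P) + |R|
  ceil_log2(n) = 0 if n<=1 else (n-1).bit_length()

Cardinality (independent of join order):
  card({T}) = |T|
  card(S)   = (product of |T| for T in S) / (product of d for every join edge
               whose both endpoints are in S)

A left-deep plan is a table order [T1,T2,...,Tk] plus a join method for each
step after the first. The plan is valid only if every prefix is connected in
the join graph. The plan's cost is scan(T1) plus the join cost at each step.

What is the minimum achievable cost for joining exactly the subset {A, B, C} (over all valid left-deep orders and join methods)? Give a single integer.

Selinger DP over subsets of {A,B,C}:
  {B}: scan cost=100, card=100
  {A}: scan cost=200, card=200
  {C}: scan cost=150, card=150
  {AB}: card=200; try (B,hash)→1800, (A,merge)→2700, (B,merge)→2800, (A,hash)→3400, (A,nl)→20100, (B,nl)→20200; best=1800 via (B,hash)
  {BC}: card=300; try (C,nl_idx)→1200, (B,hash)→1700, (C,merge)→2250, (B,merge)→2300, (C,hash)→2600, (C,nl)→15100 …(+1); best=1200 via (C,nl_idx)
  {AC}: card=600; try (C,nl_idx)→2400, (C,hash)→2800, (A,merge)→3300, (C,merge)→3350, (A,hash)→3500, (A,nl)→30150 …(+1); best=2400 via (C,nl_idx)
  {ABC}: card=12; try (C,nl_idx)→3412, (C,hash)→4400, (B,hash)→4400, (A,hash)→4700, (C,merge)→4950, (A,merge)→6000 …(+4); best=3412 via (C,nl_idx)

3412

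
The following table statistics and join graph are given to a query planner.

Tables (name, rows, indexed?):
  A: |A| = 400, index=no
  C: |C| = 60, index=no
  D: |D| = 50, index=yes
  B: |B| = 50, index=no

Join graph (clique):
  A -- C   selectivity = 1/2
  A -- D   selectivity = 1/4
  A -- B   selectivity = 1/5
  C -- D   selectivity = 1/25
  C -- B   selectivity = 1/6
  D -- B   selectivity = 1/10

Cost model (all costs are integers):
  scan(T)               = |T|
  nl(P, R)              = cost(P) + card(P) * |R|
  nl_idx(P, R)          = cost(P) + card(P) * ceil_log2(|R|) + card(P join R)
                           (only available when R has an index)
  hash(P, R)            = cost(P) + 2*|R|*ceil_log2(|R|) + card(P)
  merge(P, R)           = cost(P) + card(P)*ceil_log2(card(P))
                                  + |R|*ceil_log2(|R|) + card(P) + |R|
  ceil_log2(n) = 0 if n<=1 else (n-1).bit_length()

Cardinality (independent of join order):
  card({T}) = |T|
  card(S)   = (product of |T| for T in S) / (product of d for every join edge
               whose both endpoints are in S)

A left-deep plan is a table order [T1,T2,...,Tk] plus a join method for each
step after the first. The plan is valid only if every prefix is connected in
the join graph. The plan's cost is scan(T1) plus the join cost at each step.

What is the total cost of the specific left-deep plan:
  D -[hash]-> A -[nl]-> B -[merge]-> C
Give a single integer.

step 1: scan D: cost=50, card=50
step 2: join A via hash
    card(P join A) = 50*400/(4) = 5000
    cost = 50 + 2*400*9 + 50 = 7300
step 3: join B via nl
    card(P join B) = 5000*50/(5*10) = 5000
    cost = 7300 + 5000*50 = 257300
step 4: join C via merge
    card(P join C) = 5000*60/(2*25*6) = 1000
    cost = 257300 + 5000*13 + 60*6 + 5000 + 60 = 327720

327720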